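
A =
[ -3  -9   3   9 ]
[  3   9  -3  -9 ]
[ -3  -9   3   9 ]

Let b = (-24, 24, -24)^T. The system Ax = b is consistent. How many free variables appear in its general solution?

3

Row reduce the augmented matrix [A | b].
R2 ← R2 + R1: [0, 0, 0, 0, 0]
R3 ← R3 − R1: [0, 0, 0, 0, 0]
The echelon form has 1 nonzero rows, and every pivot lies in the first 4 columns, so rank(A) = rank([A|b]) = 1.
The system is consistent.
Free variables = (unknowns) − (rank) = 4 − 1 = 3.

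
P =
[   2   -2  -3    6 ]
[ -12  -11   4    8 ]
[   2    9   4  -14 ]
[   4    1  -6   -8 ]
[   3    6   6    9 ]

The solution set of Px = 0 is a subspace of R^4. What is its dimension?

Row reduce to echelon form.
R2 ← R2 + (6)·R1: [0, -23, -14, 44]
R3 ← R3 − R1: [0, 11, 7, -20]
R4 ← R4 − (2)·R1: [0, 5, 0, -20]
R5 ← R5 − (3/2)·R1: [0, 9, 21/2, 0]
R3 ← R3 + (11/23)·R2: [0, 0, 7/23, 24/23]
R4 ← R4 + (5/23)·R2: [0, 0, -70/23, -240/23]
R5 ← R5 + (9/23)·R2: [0, 0, 231/46, 396/23]
R4 ← R4 + (10)·R3: [0, 0, 0, 0]
R5 ← R5 − (33/2)·R3: [0, 0, 0, 0]
3 nonzero rows, so rank(P) = 3.
P has 4 columns; by rank–nullity, nullity = 4 − 3 = 1.

1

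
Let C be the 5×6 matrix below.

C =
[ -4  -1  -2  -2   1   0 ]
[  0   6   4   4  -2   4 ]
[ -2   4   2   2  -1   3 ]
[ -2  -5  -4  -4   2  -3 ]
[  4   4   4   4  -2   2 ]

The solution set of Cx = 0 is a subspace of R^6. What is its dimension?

Row reduce to echelon form.
R3 ← R3 − (1/2)·R1: [0, 9/2, 3, 3, -3/2, 3]
R4 ← R4 − (1/2)·R1: [0, -9/2, -3, -3, 3/2, -3]
R5 ← R5 + R1: [0, 3, 2, 2, -1, 2]
R3 ← R3 − (3/4)·R2: [0, 0, 0, 0, 0, 0]
R4 ← R4 + (3/4)·R2: [0, 0, 0, 0, 0, 0]
R5 ← R5 − (1/2)·R2: [0, 0, 0, 0, 0, 0]
2 nonzero rows, so rank(C) = 2.
C has 6 columns; by rank–nullity, nullity = 6 − 2 = 4.

4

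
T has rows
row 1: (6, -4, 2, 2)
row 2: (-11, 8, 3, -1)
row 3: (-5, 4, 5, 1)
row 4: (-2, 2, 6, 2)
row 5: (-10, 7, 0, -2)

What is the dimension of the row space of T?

2

Row reduce to echelon form.
R2 ← R2 + (11/6)·R1: [0, 2/3, 20/3, 8/3]
R3 ← R3 + (5/6)·R1: [0, 2/3, 20/3, 8/3]
R4 ← R4 + (1/3)·R1: [0, 2/3, 20/3, 8/3]
R5 ← R5 + (5/3)·R1: [0, 1/3, 10/3, 4/3]
R3 ← R3 − R2: [0, 0, 0, 0]
R4 ← R4 − R2: [0, 0, 0, 0]
R5 ← R5 − (1/2)·R2: [0, 0, 0, 0]
Echelon form has 2 nonzero rows, so rank(T) = 2.
The row space has dimension equal to the rank: 2.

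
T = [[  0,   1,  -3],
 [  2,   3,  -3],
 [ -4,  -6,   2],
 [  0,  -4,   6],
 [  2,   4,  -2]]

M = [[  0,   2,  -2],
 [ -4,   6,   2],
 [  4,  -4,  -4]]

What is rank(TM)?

First compute TM:
[[-16,  18,  14],
 [-24,  34,  14],
 [ 32, -52, -12],
 [ 40, -48, -32],
 [-24,  36,  12]]
Now row reduce the product.
R2 ← R2 − (3/2)·R1: [0, 7, -7]
R3 ← R3 + (2)·R1: [0, -16, 16]
R4 ← R4 + (5/2)·R1: [0, -3, 3]
R5 ← R5 − (3/2)·R1: [0, 9, -9]
R3 ← R3 + (16/7)·R2: [0, 0, 0]
R4 ← R4 + (3/7)·R2: [0, 0, 0]
R5 ← R5 − (9/7)·R2: [0, 0, 0]
2 nonzero rows, so rank(TM) = 2.

2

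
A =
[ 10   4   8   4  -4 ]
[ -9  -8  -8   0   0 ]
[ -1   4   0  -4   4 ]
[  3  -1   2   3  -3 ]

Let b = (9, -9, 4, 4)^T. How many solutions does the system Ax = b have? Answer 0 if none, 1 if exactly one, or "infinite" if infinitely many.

Row reduce the augmented matrix [A | b].
R2 ← R2 + (9/10)·R1: [0, -22/5, -4/5, 18/5, -18/5, -9/10]
R3 ← R3 + (1/10)·R1: [0, 22/5, 4/5, -18/5, 18/5, 49/10]
R4 ← R4 − (3/10)·R1: [0, -11/5, -2/5, 9/5, -9/5, 13/10]
R3 ← R3 + R2: [0, 0, 0, 0, 0, 4]
R4 ← R4 − (1/2)·R2: [0, 0, 0, 0, 0, 7/4]
R4 ← R4 − (7/16)·R3: [0, 0, 0, 0, 0, 0]
The echelon form has 3 nonzero rows; the last pivot sits in the augmented column, so rank(A) = 2 but rank([A|b]) = 3.
Since the ranks differ, the system is inconsistent.
It has no solutions.

0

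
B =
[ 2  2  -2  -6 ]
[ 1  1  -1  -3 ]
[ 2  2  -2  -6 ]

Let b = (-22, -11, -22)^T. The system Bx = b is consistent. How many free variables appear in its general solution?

Row reduce the augmented matrix [B | b].
R2 ← R2 − (1/2)·R1: [0, 0, 0, 0, 0]
R3 ← R3 − R1: [0, 0, 0, 0, 0]
The echelon form has 1 nonzero rows, and every pivot lies in the first 4 columns, so rank(B) = rank([B|b]) = 1.
The system is consistent.
Free variables = (unknowns) − (rank) = 4 − 1 = 3.

3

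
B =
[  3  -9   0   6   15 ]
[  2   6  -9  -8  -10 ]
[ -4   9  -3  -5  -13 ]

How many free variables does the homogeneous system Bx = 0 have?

2

Row reduce to echelon form.
R2 ← R2 − (2/3)·R1: [0, 12, -9, -12, -20]
R3 ← R3 + (4/3)·R1: [0, -3, -3, 3, 7]
R3 ← R3 + (1/4)·R2: [0, 0, -21/4, 0, 2]
3 nonzero rows, so rank(B) = 3.
B has 5 columns; by rank–nullity, nullity = 5 − 3 = 2.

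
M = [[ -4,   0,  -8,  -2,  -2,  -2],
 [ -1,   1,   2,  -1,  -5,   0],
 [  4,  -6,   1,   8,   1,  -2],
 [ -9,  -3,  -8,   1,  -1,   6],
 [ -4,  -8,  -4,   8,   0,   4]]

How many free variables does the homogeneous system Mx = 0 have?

1

Row reduce to echelon form.
R2 ← R2 − (1/4)·R1: [0, 1, 4, -1/2, -9/2, 1/2]
R3 ← R3 + R1: [0, -6, -7, 6, -1, -4]
R4 ← R4 − (9/4)·R1: [0, -3, 10, 11/2, 7/2, 21/2]
R5 ← R5 − R1: [0, -8, 4, 10, 2, 6]
R3 ← R3 + (6)·R2: [0, 0, 17, 3, -28, -1]
R4 ← R4 + (3)·R2: [0, 0, 22, 4, -10, 12]
R5 ← R5 + (8)·R2: [0, 0, 36, 6, -34, 10]
R4 ← R4 − (22/17)·R3: [0, 0, 0, 2/17, 446/17, 226/17]
R5 ← R5 − (36/17)·R3: [0, 0, 0, -6/17, 430/17, 206/17]
R5 ← R5 + (3)·R4: [0, 0, 0, 0, 104, 52]
5 nonzero rows, so rank(M) = 5.
M has 6 columns; by rank–nullity, nullity = 6 − 5 = 1.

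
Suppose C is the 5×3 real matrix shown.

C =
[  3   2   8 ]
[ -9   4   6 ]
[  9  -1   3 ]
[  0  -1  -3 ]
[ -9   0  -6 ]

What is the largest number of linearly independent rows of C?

Row reduce to echelon form.
R2 ← R2 + (3)·R1: [0, 10, 30]
R3 ← R3 − (3)·R1: [0, -7, -21]
R5 ← R5 + (3)·R1: [0, 6, 18]
R3 ← R3 + (7/10)·R2: [0, 0, 0]
R4 ← R4 + (1/10)·R2: [0, 0, 0]
R5 ← R5 − (3/5)·R2: [0, 0, 0]
Echelon form has 2 nonzero rows, so rank(C) = 2.
The rank gives the maximum number of linearly independent rows: 2.

2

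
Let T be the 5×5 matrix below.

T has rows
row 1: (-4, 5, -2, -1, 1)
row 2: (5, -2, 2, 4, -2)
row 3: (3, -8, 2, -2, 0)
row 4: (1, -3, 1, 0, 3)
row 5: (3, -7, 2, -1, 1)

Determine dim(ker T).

Row reduce to echelon form.
R2 ← R2 + (5/4)·R1: [0, 17/4, -1/2, 11/4, -3/4]
R3 ← R3 + (3/4)·R1: [0, -17/4, 1/2, -11/4, 3/4]
R4 ← R4 + (1/4)·R1: [0, -7/4, 1/2, -1/4, 13/4]
R5 ← R5 + (3/4)·R1: [0, -13/4, 1/2, -7/4, 7/4]
R3 ← R3 + R2: [0, 0, 0, 0, 0]
R4 ← R4 + (7/17)·R2: [0, 0, 5/17, 15/17, 50/17]
R5 ← R5 + (13/17)·R2: [0, 0, 2/17, 6/17, 20/17]
Swap R3 ↔ R4
R5 ← R5 − (2/5)·R3: [0, 0, 0, 0, 0]
3 nonzero rows, so rank(T) = 3.
T has 5 columns; by rank–nullity, nullity = 5 − 3 = 2.

2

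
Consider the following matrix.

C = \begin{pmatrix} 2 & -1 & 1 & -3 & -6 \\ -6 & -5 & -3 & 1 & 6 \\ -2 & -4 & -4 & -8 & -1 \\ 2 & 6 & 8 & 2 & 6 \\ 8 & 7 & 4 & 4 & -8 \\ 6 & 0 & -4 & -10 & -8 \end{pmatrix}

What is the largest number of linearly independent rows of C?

Row reduce to echelon form.
R2 ← R2 + (3)·R1: [0, -8, 0, -8, -12]
R3 ← R3 + R1: [0, -5, -3, -11, -7]
R4 ← R4 − R1: [0, 7, 7, 5, 12]
R5 ← R5 − (4)·R1: [0, 11, 0, 16, 16]
R6 ← R6 − (3)·R1: [0, 3, -7, -1, 10]
R3 ← R3 − (5/8)·R2: [0, 0, -3, -6, 1/2]
R4 ← R4 + (7/8)·R2: [0, 0, 7, -2, 3/2]
R5 ← R5 + (11/8)·R2: [0, 0, 0, 5, -1/2]
R6 ← R6 + (3/8)·R2: [0, 0, -7, -4, 11/2]
R4 ← R4 + (7/3)·R3: [0, 0, 0, -16, 8/3]
R6 ← R6 − (7/3)·R3: [0, 0, 0, 10, 13/3]
R5 ← R5 + (5/16)·R4: [0, 0, 0, 0, 1/3]
R6 ← R6 + (5/8)·R4: [0, 0, 0, 0, 6]
R6 ← R6 − (18)·R5: [0, 0, 0, 0, 0]
Echelon form has 5 nonzero rows, so rank(C) = 5.
The rank gives the maximum number of linearly independent rows: 5.

5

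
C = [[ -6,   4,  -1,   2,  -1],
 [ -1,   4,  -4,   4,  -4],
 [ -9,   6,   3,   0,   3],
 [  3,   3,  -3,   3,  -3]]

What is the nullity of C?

2

Row reduce to echelon form.
R2 ← R2 − (1/6)·R1: [0, 10/3, -23/6, 11/3, -23/6]
R3 ← R3 − (3/2)·R1: [0, 0, 9/2, -3, 9/2]
R4 ← R4 + (1/2)·R1: [0, 5, -7/2, 4, -7/2]
R4 ← R4 − (3/2)·R2: [0, 0, 9/4, -3/2, 9/4]
R4 ← R4 − (1/2)·R3: [0, 0, 0, 0, 0]
3 nonzero rows, so rank(C) = 3.
C has 5 columns; by rank–nullity, nullity = 5 − 3 = 2.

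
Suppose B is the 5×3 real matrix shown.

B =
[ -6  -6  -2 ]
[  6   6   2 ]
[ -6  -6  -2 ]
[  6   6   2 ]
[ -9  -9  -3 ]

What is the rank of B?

1

Row reduce to echelon form.
R2 ← R2 + R1: [0, 0, 0]
R3 ← R3 − R1: [0, 0, 0]
R4 ← R4 + R1: [0, 0, 0]
R5 ← R5 − (3/2)·R1: [0, 0, 0]
Echelon form has 1 nonzero row, so rank(B) = 1.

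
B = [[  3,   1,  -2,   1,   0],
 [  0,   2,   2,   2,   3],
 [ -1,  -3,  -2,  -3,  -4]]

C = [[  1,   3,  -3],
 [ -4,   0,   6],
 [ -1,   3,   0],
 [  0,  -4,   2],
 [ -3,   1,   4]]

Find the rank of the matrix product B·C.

First compute BC:
[[  1,  -1,  -1],
 [-19,   1,  28],
 [ 25,  -1, -37]]
Now row reduce the product.
R2 ← R2 + (19)·R1: [0, -18, 9]
R3 ← R3 − (25)·R1: [0, 24, -12]
R3 ← R3 + (4/3)·R2: [0, 0, 0]
2 nonzero rows, so rank(BC) = 2.

2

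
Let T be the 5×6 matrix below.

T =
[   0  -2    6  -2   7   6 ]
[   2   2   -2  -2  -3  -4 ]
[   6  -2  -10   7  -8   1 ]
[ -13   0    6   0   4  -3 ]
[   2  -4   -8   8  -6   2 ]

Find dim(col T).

4

Row reduce to echelon form.
Swap R1 ↔ R2
R3 ← R3 − (3)·R1: [0, -8, -4, 13, 1, 13]
R4 ← R4 + (13/2)·R1: [0, 13, -7, -13, -31/2, -29]
R5 ← R5 − R1: [0, -6, -6, 10, -3, 6]
R3 ← R3 − (4)·R2: [0, 0, -28, 21, -27, -11]
R4 ← R4 + (13/2)·R2: [0, 0, 32, -26, 30, 10]
R5 ← R5 − (3)·R2: [0, 0, -24, 16, -24, -12]
R4 ← R4 + (8/7)·R3: [0, 0, 0, -2, -6/7, -18/7]
R5 ← R5 − (6/7)·R3: [0, 0, 0, -2, -6/7, -18/7]
R5 ← R5 − R4: [0, 0, 0, 0, 0, 0]
Echelon form has 4 nonzero rows, so rank(T) = 4.
The column space has dimension equal to the rank: 4.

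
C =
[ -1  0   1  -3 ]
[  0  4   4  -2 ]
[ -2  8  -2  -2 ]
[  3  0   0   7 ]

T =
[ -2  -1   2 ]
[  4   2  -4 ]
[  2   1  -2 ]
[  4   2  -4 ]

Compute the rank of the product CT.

First compute CT:
[[ -8,  -4,   8],
 [ 16,   8, -16],
 [ 24,  12, -24],
 [ 22,  11, -22]]
Now row reduce the product.
R2 ← R2 + (2)·R1: [0, 0, 0]
R3 ← R3 + (3)·R1: [0, 0, 0]
R4 ← R4 + (11/4)·R1: [0, 0, 0]
1 nonzero row, so rank(CT) = 1.

1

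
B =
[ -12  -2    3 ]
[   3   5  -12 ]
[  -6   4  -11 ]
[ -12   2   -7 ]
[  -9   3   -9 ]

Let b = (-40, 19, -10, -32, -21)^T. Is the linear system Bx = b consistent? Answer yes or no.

Row reduce the augmented matrix [B | b].
R2 ← R2 + (1/4)·R1: [0, 9/2, -45/4, 9]
R3 ← R3 − (1/2)·R1: [0, 5, -25/2, 10]
R4 ← R4 − R1: [0, 4, -10, 8]
R5 ← R5 − (3/4)·R1: [0, 9/2, -45/4, 9]
R3 ← R3 − (10/9)·R2: [0, 0, 0, 0]
R4 ← R4 − (8/9)·R2: [0, 0, 0, 0]
R5 ← R5 − R2: [0, 0, 0, 0]
The echelon form has 2 nonzero rows, and every pivot lies in the first 3 columns, so rank(B) = rank([B|b]) = 2.
The system is consistent.

yes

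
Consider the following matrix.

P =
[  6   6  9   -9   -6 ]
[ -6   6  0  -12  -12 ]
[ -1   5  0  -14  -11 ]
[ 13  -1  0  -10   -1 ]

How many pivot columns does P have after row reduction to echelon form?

3

Row reduce to echelon form.
R2 ← R2 + R1: [0, 12, 9, -21, -18]
R3 ← R3 + (1/6)·R1: [0, 6, 3/2, -31/2, -12]
R4 ← R4 − (13/6)·R1: [0, -14, -39/2, 19/2, 12]
R3 ← R3 − (1/2)·R2: [0, 0, -3, -5, -3]
R4 ← R4 + (7/6)·R2: [0, 0, -9, -15, -9]
R4 ← R4 − (3)·R3: [0, 0, 0, 0, 0]
Echelon form has 3 nonzero rows, so rank(P) = 3.
Each nonzero row contributes one pivot column: 3 pivot columns.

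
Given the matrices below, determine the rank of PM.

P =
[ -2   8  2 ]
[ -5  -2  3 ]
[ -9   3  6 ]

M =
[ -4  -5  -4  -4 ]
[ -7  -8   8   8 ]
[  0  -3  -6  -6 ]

2

First compute PM:
[[-48, -60,  60,  60],
 [ 34,  32, -14, -14],
 [ 15,   3,  24,  24]]
Now row reduce the product.
R2 ← R2 + (17/24)·R1: [0, -21/2, 57/2, 57/2]
R3 ← R3 + (5/16)·R1: [0, -63/4, 171/4, 171/4]
R3 ← R3 − (3/2)·R2: [0, 0, 0, 0]
2 nonzero rows, so rank(PM) = 2.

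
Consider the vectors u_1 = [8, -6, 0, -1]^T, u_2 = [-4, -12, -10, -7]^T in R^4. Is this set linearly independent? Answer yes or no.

yes

Form the matrix with these vectors as rows and row reduce.
R2 ← R2 + (1/2)·R1: [0, -15, -10, -15/2]
2 nonzero rows, so the 2 vectors span a space of dimension 2.
Since 2 = 2, the vectors are linearly independent.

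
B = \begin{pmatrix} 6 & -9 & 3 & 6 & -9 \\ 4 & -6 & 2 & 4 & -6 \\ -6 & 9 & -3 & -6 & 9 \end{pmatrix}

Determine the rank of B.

Row reduce to echelon form.
R2 ← R2 − (2/3)·R1: [0, 0, 0, 0, 0]
R3 ← R3 + R1: [0, 0, 0, 0, 0]
Echelon form has 1 nonzero row, so rank(B) = 1.

1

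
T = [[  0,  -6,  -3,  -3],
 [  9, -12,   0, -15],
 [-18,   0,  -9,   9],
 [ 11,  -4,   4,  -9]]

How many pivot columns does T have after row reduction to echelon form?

Row reduce to echelon form.
Swap R1 ↔ R2
R3 ← R3 + (2)·R1: [0, -24, -9, -21]
R4 ← R4 − (11/9)·R1: [0, 32/3, 4, 28/3]
R3 ← R3 − (4)·R2: [0, 0, 3, -9]
R4 ← R4 + (16/9)·R2: [0, 0, -4/3, 4]
R4 ← R4 + (4/9)·R3: [0, 0, 0, 0]
Echelon form has 3 nonzero rows, so rank(T) = 3.
Each nonzero row contributes one pivot column: 3 pivot columns.

3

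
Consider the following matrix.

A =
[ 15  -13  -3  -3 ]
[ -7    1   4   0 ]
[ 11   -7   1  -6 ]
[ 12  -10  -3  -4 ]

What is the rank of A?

4

Row reduce to echelon form.
R2 ← R2 + (7/15)·R1: [0, -76/15, 13/5, -7/5]
R3 ← R3 − (11/15)·R1: [0, 38/15, 16/5, -19/5]
R4 ← R4 − (4/5)·R1: [0, 2/5, -3/5, -8/5]
R3 ← R3 + (1/2)·R2: [0, 0, 9/2, -9/2]
R4 ← R4 + (3/38)·R2: [0, 0, -15/38, -65/38]
R4 ← R4 + (5/57)·R3: [0, 0, 0, -40/19]
Echelon form has 4 nonzero rows, so rank(A) = 4.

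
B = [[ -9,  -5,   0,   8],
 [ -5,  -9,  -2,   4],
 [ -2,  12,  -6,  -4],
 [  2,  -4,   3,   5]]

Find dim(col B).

Row reduce to echelon form.
R2 ← R2 − (5/9)·R1: [0, -56/9, -2, -4/9]
R3 ← R3 − (2/9)·R1: [0, 118/9, -6, -52/9]
R4 ← R4 + (2/9)·R1: [0, -46/9, 3, 61/9]
R3 ← R3 + (59/28)·R2: [0, 0, -143/14, -47/7]
R4 ← R4 − (23/28)·R2: [0, 0, 65/14, 50/7]
R4 ← R4 + (5/11)·R3: [0, 0, 0, 45/11]
Echelon form has 4 nonzero rows, so rank(B) = 4.
The column space has dimension equal to the rank: 4.

4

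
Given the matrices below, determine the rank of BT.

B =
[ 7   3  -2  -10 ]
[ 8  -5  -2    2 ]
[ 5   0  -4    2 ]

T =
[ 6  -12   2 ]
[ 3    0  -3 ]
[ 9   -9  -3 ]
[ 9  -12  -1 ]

2

First compute BT:
[[-57,  54,  21],
 [ 33, -102,  35],
 [ 12, -48,  20]]
Now row reduce the product.
R2 ← R2 + (11/19)·R1: [0, -1344/19, 896/19]
R3 ← R3 + (4/19)·R1: [0, -696/19, 464/19]
R3 ← R3 − (29/56)·R2: [0, 0, 0]
2 nonzero rows, so rank(BT) = 2.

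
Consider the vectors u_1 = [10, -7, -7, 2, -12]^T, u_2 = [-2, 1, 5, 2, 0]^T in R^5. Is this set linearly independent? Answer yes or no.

Form the matrix with these vectors as rows and row reduce.
R2 ← R2 + (1/5)·R1: [0, -2/5, 18/5, 12/5, -12/5]
2 nonzero rows, so the 2 vectors span a space of dimension 2.
Since 2 = 2, the vectors are linearly independent.

yes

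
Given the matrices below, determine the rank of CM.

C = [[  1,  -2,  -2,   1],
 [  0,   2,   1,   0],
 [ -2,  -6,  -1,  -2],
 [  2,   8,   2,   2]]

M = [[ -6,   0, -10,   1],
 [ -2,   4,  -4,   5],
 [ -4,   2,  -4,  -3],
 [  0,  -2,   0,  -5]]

2

First compute CM:
[[  6, -14,   6,  -8],
 [ -8,  10, -12,   7],
 [ 28, -22,  48, -19],
 [-36,  32, -60,  26]]
Now row reduce the product.
R2 ← R2 + (4/3)·R1: [0, -26/3, -4, -11/3]
R3 ← R3 − (14/3)·R1: [0, 130/3, 20, 55/3]
R4 ← R4 + (6)·R1: [0, -52, -24, -22]
R3 ← R3 + (5)·R2: [0, 0, 0, 0]
R4 ← R4 − (6)·R2: [0, 0, 0, 0]
2 nonzero rows, so rank(CM) = 2.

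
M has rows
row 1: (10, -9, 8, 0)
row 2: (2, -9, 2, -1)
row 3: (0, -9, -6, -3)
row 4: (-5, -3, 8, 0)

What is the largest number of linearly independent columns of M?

Row reduce to echelon form.
R2 ← R2 − (1/5)·R1: [0, -36/5, 2/5, -1]
R4 ← R4 + (1/2)·R1: [0, -15/2, 12, 0]
R3 ← R3 − (5/4)·R2: [0, 0, -13/2, -7/4]
R4 ← R4 − (25/24)·R2: [0, 0, 139/12, 25/24]
R4 ← R4 + (139/78)·R3: [0, 0, 0, -27/13]
Echelon form has 4 nonzero rows, so rank(M) = 4.
The rank gives the maximum number of linearly independent columns: 4.

4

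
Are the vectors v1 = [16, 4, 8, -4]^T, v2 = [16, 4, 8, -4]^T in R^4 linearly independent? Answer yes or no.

Form the matrix with these vectors as rows and row reduce.
R2 ← R2 − R1: [0, 0, 0, 0]
1 nonzero row, so the 2 vectors span a space of dimension 1.
Since 1 < 2, the vectors are linearly dependent.

no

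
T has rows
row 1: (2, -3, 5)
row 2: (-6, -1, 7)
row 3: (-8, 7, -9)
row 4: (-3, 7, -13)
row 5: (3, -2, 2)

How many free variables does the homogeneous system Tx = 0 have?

1

Row reduce to echelon form.
R2 ← R2 + (3)·R1: [0, -10, 22]
R3 ← R3 + (4)·R1: [0, -5, 11]
R4 ← R4 + (3/2)·R1: [0, 5/2, -11/2]
R5 ← R5 − (3/2)·R1: [0, 5/2, -11/2]
R3 ← R3 − (1/2)·R2: [0, 0, 0]
R4 ← R4 + (1/4)·R2: [0, 0, 0]
R5 ← R5 + (1/4)·R2: [0, 0, 0]
2 nonzero rows, so rank(T) = 2.
T has 3 columns; by rank–nullity, nullity = 3 − 2 = 1.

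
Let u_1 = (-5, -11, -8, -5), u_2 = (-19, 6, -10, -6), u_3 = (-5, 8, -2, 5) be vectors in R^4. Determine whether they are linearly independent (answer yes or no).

yes

Form the matrix with these vectors as rows and row reduce.
R2 ← R2 − (19/5)·R1: [0, 239/5, 102/5, 13]
R3 ← R3 − R1: [0, 19, 6, 10]
R3 ← R3 − (95/239)·R2: [0, 0, -504/239, 1155/239]
3 nonzero rows, so the 3 vectors span a space of dimension 3.
Since 3 = 3, the vectors are linearly independent.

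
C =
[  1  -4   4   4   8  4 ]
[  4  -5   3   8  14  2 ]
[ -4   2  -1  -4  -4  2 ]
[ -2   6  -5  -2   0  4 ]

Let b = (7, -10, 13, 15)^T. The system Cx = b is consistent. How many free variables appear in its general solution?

Row reduce the augmented matrix [C | b].
R2 ← R2 − (4)·R1: [0, 11, -13, -8, -18, -14, -38]
R3 ← R3 + (4)·R1: [0, -14, 15, 12, 28, 18, 41]
R4 ← R4 + (2)·R1: [0, -2, 3, 6, 16, 12, 29]
R3 ← R3 + (14/11)·R2: [0, 0, -17/11, 20/11, 56/11, 2/11, -81/11]
R4 ← R4 + (2/11)·R2: [0, 0, 7/11, 50/11, 140/11, 104/11, 243/11]
R4 ← R4 + (7/17)·R3: [0, 0, 0, 90/17, 252/17, 162/17, 324/17]
The echelon form has 4 nonzero rows, and every pivot lies in the first 6 columns, so rank(C) = rank([C|b]) = 4.
The system is consistent.
Free variables = (unknowns) − (rank) = 6 − 4 = 2.

2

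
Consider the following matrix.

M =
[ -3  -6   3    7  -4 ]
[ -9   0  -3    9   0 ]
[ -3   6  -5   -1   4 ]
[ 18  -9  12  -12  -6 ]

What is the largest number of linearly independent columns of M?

2

Row reduce to echelon form.
R2 ← R2 − (3)·R1: [0, 18, -12, -12, 12]
R3 ← R3 − R1: [0, 12, -8, -8, 8]
R4 ← R4 + (6)·R1: [0, -45, 30, 30, -30]
R3 ← R3 − (2/3)·R2: [0, 0, 0, 0, 0]
R4 ← R4 + (5/2)·R2: [0, 0, 0, 0, 0]
Echelon form has 2 nonzero rows, so rank(M) = 2.
The rank gives the maximum number of linearly independent columns: 2.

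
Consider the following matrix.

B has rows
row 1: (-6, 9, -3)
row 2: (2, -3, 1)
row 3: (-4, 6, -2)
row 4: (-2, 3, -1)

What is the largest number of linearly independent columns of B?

1

Row reduce to echelon form.
R2 ← R2 + (1/3)·R1: [0, 0, 0]
R3 ← R3 − (2/3)·R1: [0, 0, 0]
R4 ← R4 − (1/3)·R1: [0, 0, 0]
Echelon form has 1 nonzero row, so rank(B) = 1.
The rank gives the maximum number of linearly independent columns: 1.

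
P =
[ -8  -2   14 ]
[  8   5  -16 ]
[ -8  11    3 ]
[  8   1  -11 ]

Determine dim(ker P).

0

Row reduce to echelon form.
R2 ← R2 + R1: [0, 3, -2]
R3 ← R3 − R1: [0, 13, -11]
R4 ← R4 + R1: [0, -1, 3]
R3 ← R3 − (13/3)·R2: [0, 0, -7/3]
R4 ← R4 + (1/3)·R2: [0, 0, 7/3]
R4 ← R4 + R3: [0, 0, 0]
3 nonzero rows, so rank(P) = 3.
P has 3 columns; by rank–nullity, nullity = 3 − 3 = 0.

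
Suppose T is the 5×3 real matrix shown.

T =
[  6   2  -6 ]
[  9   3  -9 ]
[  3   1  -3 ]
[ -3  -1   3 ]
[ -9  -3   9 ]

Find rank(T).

Row reduce to echelon form.
R2 ← R2 − (3/2)·R1: [0, 0, 0]
R3 ← R3 − (1/2)·R1: [0, 0, 0]
R4 ← R4 + (1/2)·R1: [0, 0, 0]
R5 ← R5 + (3/2)·R1: [0, 0, 0]
Echelon form has 1 nonzero row, so rank(T) = 1.

1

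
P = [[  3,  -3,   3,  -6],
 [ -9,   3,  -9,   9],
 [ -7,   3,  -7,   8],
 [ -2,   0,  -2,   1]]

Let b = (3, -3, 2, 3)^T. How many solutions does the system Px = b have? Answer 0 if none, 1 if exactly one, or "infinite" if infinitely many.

0

Row reduce the augmented matrix [P | b].
R2 ← R2 + (3)·R1: [0, -6, 0, -9, 6]
R3 ← R3 + (7/3)·R1: [0, -4, 0, -6, 9]
R4 ← R4 + (2/3)·R1: [0, -2, 0, -3, 5]
R3 ← R3 − (2/3)·R2: [0, 0, 0, 0, 5]
R4 ← R4 − (1/3)·R2: [0, 0, 0, 0, 3]
R4 ← R4 − (3/5)·R3: [0, 0, 0, 0, 0]
The echelon form has 3 nonzero rows; the last pivot sits in the augmented column, so rank(P) = 2 but rank([P|b]) = 3.
Since the ranks differ, the system is inconsistent.
It has no solutions.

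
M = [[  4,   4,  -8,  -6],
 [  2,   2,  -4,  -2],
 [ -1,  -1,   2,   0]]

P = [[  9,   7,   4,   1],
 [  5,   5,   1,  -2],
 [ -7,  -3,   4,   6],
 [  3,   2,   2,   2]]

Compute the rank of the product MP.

2

First compute MP:
[[ 94,  60, -24, -64],
 [ 50,  32, -10, -30],
 [-28, -18,   3,  13]]
Now row reduce the product.
R2 ← R2 − (25/47)·R1: [0, 4/47, 130/47, 190/47]
R3 ← R3 + (14/47)·R1: [0, -6/47, -195/47, -285/47]
R3 ← R3 + (3/2)·R2: [0, 0, 0, 0]
2 nonzero rows, so rank(MP) = 2.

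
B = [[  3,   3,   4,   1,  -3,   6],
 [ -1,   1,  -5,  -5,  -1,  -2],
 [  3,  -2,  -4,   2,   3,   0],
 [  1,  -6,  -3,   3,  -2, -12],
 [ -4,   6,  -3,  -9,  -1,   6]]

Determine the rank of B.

Row reduce to echelon form.
R2 ← R2 + (1/3)·R1: [0, 2, -11/3, -14/3, -2, 0]
R3 ← R3 − R1: [0, -5, -8, 1, 6, -6]
R4 ← R4 − (1/3)·R1: [0, -7, -13/3, 8/3, -1, -14]
R5 ← R5 + (4/3)·R1: [0, 10, 7/3, -23/3, -5, 14]
R3 ← R3 + (5/2)·R2: [0, 0, -103/6, -32/3, 1, -6]
R4 ← R4 + (7/2)·R2: [0, 0, -103/6, -41/3, -8, -14]
R5 ← R5 − (5)·R2: [0, 0, 62/3, 47/3, 5, 14]
R4 ← R4 − R3: [0, 0, 0, -3, -9, -8]
R5 ← R5 + (124/103)·R3: [0, 0, 0, 291/103, 639/103, 698/103]
R5 ← R5 + (97/103)·R4: [0, 0, 0, 0, -234/103, -78/103]
Echelon form has 5 nonzero rows, so rank(B) = 5.

5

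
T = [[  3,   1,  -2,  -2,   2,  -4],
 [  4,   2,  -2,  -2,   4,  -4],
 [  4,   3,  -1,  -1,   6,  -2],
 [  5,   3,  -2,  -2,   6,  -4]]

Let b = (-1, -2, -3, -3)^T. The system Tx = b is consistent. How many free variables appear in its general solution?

4

Row reduce the augmented matrix [T | b].
R2 ← R2 − (4/3)·R1: [0, 2/3, 2/3, 2/3, 4/3, 4/3, -2/3]
R3 ← R3 − (4/3)·R1: [0, 5/3, 5/3, 5/3, 10/3, 10/3, -5/3]
R4 ← R4 − (5/3)·R1: [0, 4/3, 4/3, 4/3, 8/3, 8/3, -4/3]
R3 ← R3 − (5/2)·R2: [0, 0, 0, 0, 0, 0, 0]
R4 ← R4 − (2)·R2: [0, 0, 0, 0, 0, 0, 0]
The echelon form has 2 nonzero rows, and every pivot lies in the first 6 columns, so rank(T) = rank([T|b]) = 2.
The system is consistent.
Free variables = (unknowns) − (rank) = 6 − 2 = 4.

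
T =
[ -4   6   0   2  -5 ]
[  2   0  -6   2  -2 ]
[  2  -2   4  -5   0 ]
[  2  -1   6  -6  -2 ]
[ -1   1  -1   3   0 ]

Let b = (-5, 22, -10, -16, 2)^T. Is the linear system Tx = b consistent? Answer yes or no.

yes

Row reduce the augmented matrix [T | b].
R2 ← R2 + (1/2)·R1: [0, 3, -6, 3, -9/2, 39/2]
R3 ← R3 + (1/2)·R1: [0, 1, 4, -4, -5/2, -25/2]
R4 ← R4 + (1/2)·R1: [0, 2, 6, -5, -9/2, -37/2]
R5 ← R5 − (1/4)·R1: [0, -1/2, -1, 5/2, 5/4, 13/4]
R3 ← R3 − (1/3)·R2: [0, 0, 6, -5, -1, -19]
R4 ← R4 − (2/3)·R2: [0, 0, 10, -7, -3/2, -63/2]
R5 ← R5 + (1/6)·R2: [0, 0, -2, 3, 1/2, 13/2]
R4 ← R4 − (5/3)·R3: [0, 0, 0, 4/3, 1/6, 1/6]
R5 ← R5 + (1/3)·R3: [0, 0, 0, 4/3, 1/6, 1/6]
R5 ← R5 − R4: [0, 0, 0, 0, 0, 0]
The echelon form has 4 nonzero rows, and every pivot lies in the first 5 columns, so rank(T) = rank([T|b]) = 4.
The system is consistent.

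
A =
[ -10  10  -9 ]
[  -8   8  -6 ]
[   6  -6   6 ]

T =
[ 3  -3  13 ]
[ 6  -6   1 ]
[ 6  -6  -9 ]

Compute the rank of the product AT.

First compute AT:
[[-24,  24, -39],
 [-12,  12, -42],
 [ 18, -18,  18]]
Now row reduce the product.
R2 ← R2 − (1/2)·R1: [0, 0, -45/2]
R3 ← R3 + (3/4)·R1: [0, 0, -45/4]
R3 ← R3 − (1/2)·R2: [0, 0, 0]
2 nonzero rows, so rank(AT) = 2.

2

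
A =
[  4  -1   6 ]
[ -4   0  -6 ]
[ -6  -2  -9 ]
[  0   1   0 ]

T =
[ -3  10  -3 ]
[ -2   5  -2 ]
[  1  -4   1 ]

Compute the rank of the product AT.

2

First compute AT:
[[ -4,  11,  -4],
 [  6, -16,   6],
 [ 13, -34,  13],
 [ -2,   5,  -2]]
Now row reduce the product.
R2 ← R2 + (3/2)·R1: [0, 1/2, 0]
R3 ← R3 + (13/4)·R1: [0, 7/4, 0]
R4 ← R4 − (1/2)·R1: [0, -1/2, 0]
R3 ← R3 − (7/2)·R2: [0, 0, 0]
R4 ← R4 + R2: [0, 0, 0]
2 nonzero rows, so rank(AT) = 2.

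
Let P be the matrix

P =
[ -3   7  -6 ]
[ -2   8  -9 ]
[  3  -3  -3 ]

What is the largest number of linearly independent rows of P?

Row reduce to echelon form.
R2 ← R2 − (2/3)·R1: [0, 10/3, -5]
R3 ← R3 + R1: [0, 4, -9]
R3 ← R3 − (6/5)·R2: [0, 0, -3]
Echelon form has 3 nonzero rows, so rank(P) = 3.
The rank gives the maximum number of linearly independent rows: 3.

3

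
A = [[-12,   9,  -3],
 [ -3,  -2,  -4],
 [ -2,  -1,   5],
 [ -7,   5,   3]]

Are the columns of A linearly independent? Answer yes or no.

Row reduce A to echelon form.
R2 ← R2 − (1/4)·R1: [0, -17/4, -13/4]
R3 ← R3 − (1/6)·R1: [0, -5/2, 11/2]
R4 ← R4 − (7/12)·R1: [0, -1/4, 19/4]
R3 ← R3 − (10/17)·R2: [0, 0, 126/17]
R4 ← R4 − (1/17)·R2: [0, 0, 84/17]
R4 ← R4 − (2/3)·R3: [0, 0, 0]
3 pivots among 3 columns.
Every column is a pivot column, so the columns are linearly independent.

yes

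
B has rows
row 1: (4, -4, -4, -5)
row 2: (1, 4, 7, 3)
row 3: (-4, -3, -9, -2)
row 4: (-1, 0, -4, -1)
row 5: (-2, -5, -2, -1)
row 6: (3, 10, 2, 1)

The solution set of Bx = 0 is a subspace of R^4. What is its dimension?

Row reduce to echelon form.
R2 ← R2 − (1/4)·R1: [0, 5, 8, 17/4]
R3 ← R3 + R1: [0, -7, -13, -7]
R4 ← R4 + (1/4)·R1: [0, -1, -5, -9/4]
R5 ← R5 + (1/2)·R1: [0, -7, -4, -7/2]
R6 ← R6 − (3/4)·R1: [0, 13, 5, 19/4]
R3 ← R3 + (7/5)·R2: [0, 0, -9/5, -21/20]
R4 ← R4 + (1/5)·R2: [0, 0, -17/5, -7/5]
R5 ← R5 + (7/5)·R2: [0, 0, 36/5, 49/20]
R6 ← R6 − (13/5)·R2: [0, 0, -79/5, -63/10]
R4 ← R4 − (17/9)·R3: [0, 0, 0, 7/12]
R5 ← R5 + (4)·R3: [0, 0, 0, -7/4]
R6 ← R6 − (79/9)·R3: [0, 0, 0, 35/12]
R5 ← R5 + (3)·R4: [0, 0, 0, 0]
R6 ← R6 − (5)·R4: [0, 0, 0, 0]
4 nonzero rows, so rank(B) = 4.
B has 4 columns; by rank–nullity, nullity = 4 − 4 = 0.

0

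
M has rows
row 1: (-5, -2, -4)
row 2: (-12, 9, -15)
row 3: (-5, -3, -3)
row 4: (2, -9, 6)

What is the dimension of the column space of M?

Row reduce to echelon form.
R2 ← R2 − (12/5)·R1: [0, 69/5, -27/5]
R3 ← R3 − R1: [0, -1, 1]
R4 ← R4 + (2/5)·R1: [0, -49/5, 22/5]
R3 ← R3 + (5/69)·R2: [0, 0, 14/23]
R4 ← R4 + (49/69)·R2: [0, 0, 13/23]
R4 ← R4 − (13/14)·R3: [0, 0, 0]
Echelon form has 3 nonzero rows, so rank(M) = 3.
The column space has dimension equal to the rank: 3.

3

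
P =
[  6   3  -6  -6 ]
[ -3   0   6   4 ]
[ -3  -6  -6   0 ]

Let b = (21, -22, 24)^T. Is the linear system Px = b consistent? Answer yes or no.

Row reduce the augmented matrix [P | b].
R2 ← R2 + (1/2)·R1: [0, 3/2, 3, 1, -23/2]
R3 ← R3 + (1/2)·R1: [0, -9/2, -9, -3, 69/2]
R3 ← R3 + (3)·R2: [0, 0, 0, 0, 0]
The echelon form has 2 nonzero rows, and every pivot lies in the first 4 columns, so rank(P) = rank([P|b]) = 2.
The system is consistent.

yes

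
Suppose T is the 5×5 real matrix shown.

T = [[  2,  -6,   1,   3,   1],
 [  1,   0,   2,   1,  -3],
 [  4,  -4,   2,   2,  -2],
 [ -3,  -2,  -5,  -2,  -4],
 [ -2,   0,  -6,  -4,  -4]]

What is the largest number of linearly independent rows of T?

4

Row reduce to echelon form.
R2 ← R2 − (1/2)·R1: [0, 3, 3/2, -1/2, -7/2]
R3 ← R3 − (2)·R1: [0, 8, 0, -4, -4]
R4 ← R4 + (3/2)·R1: [0, -11, -7/2, 5/2, -5/2]
R5 ← R5 + R1: [0, -6, -5, -1, -3]
R3 ← R3 − (8/3)·R2: [0, 0, -4, -8/3, 16/3]
R4 ← R4 + (11/3)·R2: [0, 0, 2, 2/3, -46/3]
R5 ← R5 + (2)·R2: [0, 0, -2, -2, -10]
R4 ← R4 + (1/2)·R3: [0, 0, 0, -2/3, -38/3]
R5 ← R5 − (1/2)·R3: [0, 0, 0, -2/3, -38/3]
R5 ← R5 − R4: [0, 0, 0, 0, 0]
Echelon form has 4 nonzero rows, so rank(T) = 4.
The rank gives the maximum number of linearly independent rows: 4.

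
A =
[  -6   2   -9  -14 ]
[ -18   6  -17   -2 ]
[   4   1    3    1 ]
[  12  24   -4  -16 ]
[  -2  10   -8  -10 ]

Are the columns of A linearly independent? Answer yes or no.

no

Row reduce A to echelon form.
R2 ← R2 − (3)·R1: [0, 0, 10, 40]
R3 ← R3 + (2/3)·R1: [0, 7/3, -3, -25/3]
R4 ← R4 + (2)·R1: [0, 28, -22, -44]
R5 ← R5 − (1/3)·R1: [0, 28/3, -5, -16/3]
Swap R2 ↔ R3
R4 ← R4 − (12)·R2: [0, 0, 14, 56]
R5 ← R5 − (4)·R2: [0, 0, 7, 28]
R4 ← R4 − (7/5)·R3: [0, 0, 0, 0]
R5 ← R5 − (7/10)·R3: [0, 0, 0, 0]
3 pivots among 4 columns.
Only 3 < 4 pivot columns, so the columns are linearly dependent.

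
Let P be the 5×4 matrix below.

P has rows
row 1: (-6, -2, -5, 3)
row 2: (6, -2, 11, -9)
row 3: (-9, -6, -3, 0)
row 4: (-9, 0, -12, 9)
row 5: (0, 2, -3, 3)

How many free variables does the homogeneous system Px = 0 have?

Row reduce to echelon form.
R2 ← R2 + R1: [0, -4, 6, -6]
R3 ← R3 − (3/2)·R1: [0, -3, 9/2, -9/2]
R4 ← R4 − (3/2)·R1: [0, 3, -9/2, 9/2]
R3 ← R3 − (3/4)·R2: [0, 0, 0, 0]
R4 ← R4 + (3/4)·R2: [0, 0, 0, 0]
R5 ← R5 + (1/2)·R2: [0, 0, 0, 0]
2 nonzero rows, so rank(P) = 2.
P has 4 columns; by rank–nullity, nullity = 4 − 2 = 2.

2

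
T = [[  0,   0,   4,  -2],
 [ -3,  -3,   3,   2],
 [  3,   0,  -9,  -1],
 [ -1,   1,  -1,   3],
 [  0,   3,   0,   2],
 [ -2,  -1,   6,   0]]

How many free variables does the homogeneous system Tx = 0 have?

1

Row reduce to echelon form.
Swap R1 ↔ R2
R3 ← R3 + R1: [0, -3, -6, 1]
R4 ← R4 − (1/3)·R1: [0, 2, -2, 7/3]
R6 ← R6 − (2/3)·R1: [0, 1, 4, -4/3]
Swap R2 ↔ R3
R4 ← R4 + (2/3)·R2: [0, 0, -6, 3]
R5 ← R5 + R2: [0, 0, -6, 3]
R6 ← R6 + (1/3)·R2: [0, 0, 2, -1]
R4 ← R4 + (3/2)·R3: [0, 0, 0, 0]
R5 ← R5 + (3/2)·R3: [0, 0, 0, 0]
R6 ← R6 − (1/2)·R3: [0, 0, 0, 0]
3 nonzero rows, so rank(T) = 3.
T has 4 columns; by rank–nullity, nullity = 4 − 3 = 1.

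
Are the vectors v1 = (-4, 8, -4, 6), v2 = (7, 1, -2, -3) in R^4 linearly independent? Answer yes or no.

yes

Form the matrix with these vectors as rows and row reduce.
R2 ← R2 + (7/4)·R1: [0, 15, -9, 15/2]
2 nonzero rows, so the 2 vectors span a space of dimension 2.
Since 2 = 2, the vectors are linearly independent.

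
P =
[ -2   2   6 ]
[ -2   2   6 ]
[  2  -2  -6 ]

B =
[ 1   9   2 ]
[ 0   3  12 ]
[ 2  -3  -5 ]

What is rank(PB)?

1

First compute PB:
[[ 10, -30, -10],
 [ 10, -30, -10],
 [-10,  30,  10]]
Now row reduce the product.
R2 ← R2 − R1: [0, 0, 0]
R3 ← R3 + R1: [0, 0, 0]
1 nonzero row, so rank(PB) = 1.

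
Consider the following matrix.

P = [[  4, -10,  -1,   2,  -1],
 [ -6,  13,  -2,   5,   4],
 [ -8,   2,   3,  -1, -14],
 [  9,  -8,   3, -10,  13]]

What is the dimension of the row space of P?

4

Row reduce to echelon form.
R2 ← R2 + (3/2)·R1: [0, -2, -7/2, 8, 5/2]
R3 ← R3 + (2)·R1: [0, -18, 1, 3, -16]
R4 ← R4 − (9/4)·R1: [0, 29/2, 21/4, -29/2, 61/4]
R3 ← R3 − (9)·R2: [0, 0, 65/2, -69, -77/2]
R4 ← R4 + (29/4)·R2: [0, 0, -161/8, 87/2, 267/8]
R4 ← R4 + (161/260)·R3: [0, 0, 0, 201/260, 2479/260]
Echelon form has 4 nonzero rows, so rank(P) = 4.
The row space has dimension equal to the rank: 4.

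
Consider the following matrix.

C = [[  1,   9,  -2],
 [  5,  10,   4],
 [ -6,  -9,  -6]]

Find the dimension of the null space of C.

Row reduce to echelon form.
R2 ← R2 − (5)·R1: [0, -35, 14]
R3 ← R3 + (6)·R1: [0, 45, -18]
R3 ← R3 + (9/7)·R2: [0, 0, 0]
2 nonzero rows, so rank(C) = 2.
C has 3 columns; by rank–nullity, nullity = 3 − 2 = 1.

1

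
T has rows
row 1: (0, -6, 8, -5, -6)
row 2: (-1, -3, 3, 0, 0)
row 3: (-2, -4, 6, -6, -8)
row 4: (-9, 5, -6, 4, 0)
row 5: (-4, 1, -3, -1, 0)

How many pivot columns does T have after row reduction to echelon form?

Row reduce to echelon form.
Swap R1 ↔ R2
R3 ← R3 − (2)·R1: [0, 2, 0, -6, -8]
R4 ← R4 − (9)·R1: [0, 32, -33, 4, 0]
R5 ← R5 − (4)·R1: [0, 13, -15, -1, 0]
R3 ← R3 + (1/3)·R2: [0, 0, 8/3, -23/3, -10]
R4 ← R4 + (16/3)·R2: [0, 0, 29/3, -68/3, -32]
R5 ← R5 + (13/6)·R2: [0, 0, 7/3, -71/6, -13]
R4 ← R4 − (29/8)·R3: [0, 0, 0, 41/8, 17/4]
R5 ← R5 − (7/8)·R3: [0, 0, 0, -41/8, -17/4]
R5 ← R5 + R4: [0, 0, 0, 0, 0]
Echelon form has 4 nonzero rows, so rank(T) = 4.
Each nonzero row contributes one pivot column: 4 pivot columns.

4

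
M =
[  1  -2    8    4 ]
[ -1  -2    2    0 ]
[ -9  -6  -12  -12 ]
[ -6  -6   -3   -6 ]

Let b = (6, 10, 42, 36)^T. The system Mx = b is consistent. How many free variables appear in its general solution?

Row reduce the augmented matrix [M | b].
R2 ← R2 + R1: [0, -4, 10, 4, 16]
R3 ← R3 + (9)·R1: [0, -24, 60, 24, 96]
R4 ← R4 + (6)·R1: [0, -18, 45, 18, 72]
R3 ← R3 − (6)·R2: [0, 0, 0, 0, 0]
R4 ← R4 − (9/2)·R2: [0, 0, 0, 0, 0]
The echelon form has 2 nonzero rows, and every pivot lies in the first 4 columns, so rank(M) = rank([M|b]) = 2.
The system is consistent.
Free variables = (unknowns) − (rank) = 4 − 2 = 2.

2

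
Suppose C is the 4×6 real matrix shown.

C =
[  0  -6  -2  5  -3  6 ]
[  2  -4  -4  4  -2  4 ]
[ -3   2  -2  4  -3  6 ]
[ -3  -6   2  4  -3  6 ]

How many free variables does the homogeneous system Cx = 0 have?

Row reduce to echelon form.
Swap R1 ↔ R2
R3 ← R3 + (3/2)·R1: [0, -4, -8, 10, -6, 12]
R4 ← R4 + (3/2)·R1: [0, -12, -4, 10, -6, 12]
R3 ← R3 − (2/3)·R2: [0, 0, -20/3, 20/3, -4, 8]
R4 ← R4 − (2)·R2: [0, 0, 0, 0, 0, 0]
3 nonzero rows, so rank(C) = 3.
C has 6 columns; by rank–nullity, nullity = 6 − 3 = 3.

3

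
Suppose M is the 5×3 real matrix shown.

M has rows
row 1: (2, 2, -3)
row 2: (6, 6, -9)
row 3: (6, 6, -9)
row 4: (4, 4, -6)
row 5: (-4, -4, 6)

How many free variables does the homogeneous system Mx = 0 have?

2

Row reduce to echelon form.
R2 ← R2 − (3)·R1: [0, 0, 0]
R3 ← R3 − (3)·R1: [0, 0, 0]
R4 ← R4 − (2)·R1: [0, 0, 0]
R5 ← R5 + (2)·R1: [0, 0, 0]
1 nonzero row, so rank(M) = 1.
M has 3 columns; by rank–nullity, nullity = 3 − 1 = 2.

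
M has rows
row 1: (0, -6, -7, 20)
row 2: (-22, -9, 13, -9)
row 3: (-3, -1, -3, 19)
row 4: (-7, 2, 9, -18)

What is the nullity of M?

Row reduce to echelon form.
Swap R1 ↔ R2
R3 ← R3 − (3/22)·R1: [0, 5/22, -105/22, 445/22]
R4 ← R4 − (7/22)·R1: [0, 107/22, 107/22, -333/22]
R3 ← R3 + (5/132)·R2: [0, 0, -665/132, 1385/66]
R4 ← R4 + (107/132)·R2: [0, 0, -107/132, 71/66]
R4 ← R4 − (107/665)·R3: [0, 0, 0, -306/133]
4 nonzero rows, so rank(M) = 4.
M has 4 columns; by rank–nullity, nullity = 4 − 4 = 0.

0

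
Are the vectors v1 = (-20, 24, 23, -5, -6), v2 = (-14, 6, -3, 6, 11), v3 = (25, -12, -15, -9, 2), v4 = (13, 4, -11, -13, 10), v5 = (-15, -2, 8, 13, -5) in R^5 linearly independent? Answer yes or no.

no

Form the matrix with these vectors as rows and row reduce.
R2 ← R2 − (7/10)·R1: [0, -54/5, -191/10, 19/2, 76/5]
R3 ← R3 + (5/4)·R1: [0, 18, 55/4, -61/4, -11/2]
R4 ← R4 + (13/20)·R1: [0, 98/5, 79/20, -65/4, 61/10]
R5 ← R5 − (3/4)·R1: [0, -20, -37/4, 67/4, -1/2]
R3 ← R3 + (5/3)·R2: [0, 0, -217/12, 7/12, 119/6]
R4 ← R4 + (49/27)·R2: [0, 0, -3317/108, 107/108, 1819/54]
R5 ← R5 − (50/27)·R2: [0, 0, 2821/108, -91/108, -1547/54]
R4 ← R4 − (107/63)·R3: [0, 0, 0, 0, 0]
R5 ← R5 + (13/9)·R3: [0, 0, 0, 0, 0]
3 nonzero rows, so the 5 vectors span a space of dimension 3.
Since 3 < 5, the vectors are linearly dependent.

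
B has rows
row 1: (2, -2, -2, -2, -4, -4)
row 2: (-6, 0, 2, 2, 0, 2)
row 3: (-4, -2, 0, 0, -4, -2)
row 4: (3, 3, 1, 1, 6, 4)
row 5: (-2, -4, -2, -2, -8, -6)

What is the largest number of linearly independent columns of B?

2

Row reduce to echelon form.
R2 ← R2 + (3)·R1: [0, -6, -4, -4, -12, -10]
R3 ← R3 + (2)·R1: [0, -6, -4, -4, -12, -10]
R4 ← R4 − (3/2)·R1: [0, 6, 4, 4, 12, 10]
R5 ← R5 + R1: [0, -6, -4, -4, -12, -10]
R3 ← R3 − R2: [0, 0, 0, 0, 0, 0]
R4 ← R4 + R2: [0, 0, 0, 0, 0, 0]
R5 ← R5 − R2: [0, 0, 0, 0, 0, 0]
Echelon form has 2 nonzero rows, so rank(B) = 2.
The rank gives the maximum number of linearly independent columns: 2.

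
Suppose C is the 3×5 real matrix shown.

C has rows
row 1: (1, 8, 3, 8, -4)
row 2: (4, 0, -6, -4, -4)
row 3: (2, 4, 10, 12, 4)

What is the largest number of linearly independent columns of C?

3

Row reduce to echelon form.
R2 ← R2 − (4)·R1: [0, -32, -18, -36, 12]
R3 ← R3 − (2)·R1: [0, -12, 4, -4, 12]
R3 ← R3 − (3/8)·R2: [0, 0, 43/4, 19/2, 15/2]
Echelon form has 3 nonzero rows, so rank(C) = 3.
The rank gives the maximum number of linearly independent columns: 3.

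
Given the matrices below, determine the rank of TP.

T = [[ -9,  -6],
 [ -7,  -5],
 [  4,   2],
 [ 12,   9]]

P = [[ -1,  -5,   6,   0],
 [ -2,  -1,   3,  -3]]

2

First compute TP:
[[ 21,  51, -72,  18],
 [ 17,  40, -57,  15],
 [ -8, -22,  30,  -6],
 [-30, -69,  99, -27]]
Now row reduce the product.
R2 ← R2 − (17/21)·R1: [0, -9/7, 9/7, 3/7]
R3 ← R3 + (8/21)·R1: [0, -18/7, 18/7, 6/7]
R4 ← R4 + (10/7)·R1: [0, 27/7, -27/7, -9/7]
R3 ← R3 − (2)·R2: [0, 0, 0, 0]
R4 ← R4 + (3)·R2: [0, 0, 0, 0]
2 nonzero rows, so rank(TP) = 2.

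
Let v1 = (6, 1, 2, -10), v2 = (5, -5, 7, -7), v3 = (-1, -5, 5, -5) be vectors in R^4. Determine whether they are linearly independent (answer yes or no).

yes

Form the matrix with these vectors as rows and row reduce.
R2 ← R2 − (5/6)·R1: [0, -35/6, 16/3, 4/3]
R3 ← R3 + (1/6)·R1: [0, -29/6, 16/3, -20/3]
R3 ← R3 − (29/35)·R2: [0, 0, 32/35, -272/35]
3 nonzero rows, so the 3 vectors span a space of dimension 3.
Since 3 = 3, the vectors are linearly independent.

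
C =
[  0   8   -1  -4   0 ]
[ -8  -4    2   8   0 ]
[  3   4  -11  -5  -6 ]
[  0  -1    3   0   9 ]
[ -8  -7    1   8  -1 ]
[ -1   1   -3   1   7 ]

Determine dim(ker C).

Row reduce to echelon form.
Swap R1 ↔ R2
R3 ← R3 + (3/8)·R1: [0, 5/2, -41/4, -2, -6]
R5 ← R5 − R1: [0, -3, -1, 0, -1]
R6 ← R6 − (1/8)·R1: [0, 3/2, -13/4, 0, 7]
R3 ← R3 − (5/16)·R2: [0, 0, -159/16, -3/4, -6]
R4 ← R4 + (1/8)·R2: [0, 0, 23/8, -1/2, 9]
R5 ← R5 + (3/8)·R2: [0, 0, -11/8, -3/2, -1]
R6 ← R6 − (3/16)·R2: [0, 0, -49/16, 3/4, 7]
R4 ← R4 + (46/159)·R3: [0, 0, 0, -38/53, 385/53]
R5 ← R5 − (22/159)·R3: [0, 0, 0, -74/53, -9/53]
R6 ← R6 − (49/159)·R3: [0, 0, 0, 52/53, 469/53]
R5 ← R5 − (37/19)·R4: [0, 0, 0, 0, -272/19]
R6 ← R6 + (26/19)·R4: [0, 0, 0, 0, 357/19]
R6 ← R6 + (21/16)·R5: [0, 0, 0, 0, 0]
5 nonzero rows, so rank(C) = 5.
C has 5 columns; by rank–nullity, nullity = 5 − 5 = 0.

0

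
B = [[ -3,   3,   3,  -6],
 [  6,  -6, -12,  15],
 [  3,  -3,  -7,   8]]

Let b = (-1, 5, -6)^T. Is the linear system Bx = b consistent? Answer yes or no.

no

Row reduce the augmented matrix [B | b].
R2 ← R2 + (2)·R1: [0, 0, -6, 3, 3]
R3 ← R3 + R1: [0, 0, -4, 2, -7]
R3 ← R3 − (2/3)·R2: [0, 0, 0, 0, -9]
The echelon form has 3 nonzero rows; the last pivot sits in the augmented column, so rank(B) = 2 but rank([B|b]) = 3.
Since the ranks differ, the system is inconsistent.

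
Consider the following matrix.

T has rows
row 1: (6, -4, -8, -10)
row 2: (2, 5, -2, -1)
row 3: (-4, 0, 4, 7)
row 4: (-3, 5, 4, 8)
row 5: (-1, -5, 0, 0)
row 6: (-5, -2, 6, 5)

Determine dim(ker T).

0

Row reduce to echelon form.
R2 ← R2 − (1/3)·R1: [0, 19/3, 2/3, 7/3]
R3 ← R3 + (2/3)·R1: [0, -8/3, -4/3, 1/3]
R4 ← R4 + (1/2)·R1: [0, 3, 0, 3]
R5 ← R5 + (1/6)·R1: [0, -17/3, -4/3, -5/3]
R6 ← R6 + (5/6)·R1: [0, -16/3, -2/3, -10/3]
R3 ← R3 + (8/19)·R2: [0, 0, -20/19, 25/19]
R4 ← R4 − (9/19)·R2: [0, 0, -6/19, 36/19]
R5 ← R5 + (17/19)·R2: [0, 0, -14/19, 8/19]
R6 ← R6 + (16/19)·R2: [0, 0, -2/19, -26/19]
R4 ← R4 − (3/10)·R3: [0, 0, 0, 3/2]
R5 ← R5 − (7/10)·R3: [0, 0, 0, -1/2]
R6 ← R6 − (1/10)·R3: [0, 0, 0, -3/2]
R5 ← R5 + (1/3)·R4: [0, 0, 0, 0]
R6 ← R6 + R4: [0, 0, 0, 0]
4 nonzero rows, so rank(T) = 4.
T has 4 columns; by rank–nullity, nullity = 4 − 4 = 0.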